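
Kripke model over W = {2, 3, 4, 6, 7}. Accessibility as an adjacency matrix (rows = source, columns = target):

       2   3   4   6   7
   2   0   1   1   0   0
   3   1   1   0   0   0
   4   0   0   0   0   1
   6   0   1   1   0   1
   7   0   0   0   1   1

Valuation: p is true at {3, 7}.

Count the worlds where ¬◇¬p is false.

4

2: ◇¬p is T. ✗
3: ◇¬p is T. ✗
4: ◇¬p is F. ✓
6: ◇¬p is T. ✗
7: ◇¬p is T. ✗
Satisfying worlds: {4}.
So ¬◇¬p fails at the other 4 worlds.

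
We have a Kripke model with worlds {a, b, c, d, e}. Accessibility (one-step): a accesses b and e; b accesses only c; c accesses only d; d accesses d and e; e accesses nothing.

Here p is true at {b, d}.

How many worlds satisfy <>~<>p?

2

a: successors {b, e}; ~<>p there: b:T, e:T. ✓
b: successors {c}; ~<>p there: c:F. ✗
c: successors {d}; ~<>p there: d:F. ✗
d: successors {d, e}; ~<>p there: d:F, e:T. ✓
e: no successors, so <>~<>p fails. ✗
Satisfying worlds: {a, d}.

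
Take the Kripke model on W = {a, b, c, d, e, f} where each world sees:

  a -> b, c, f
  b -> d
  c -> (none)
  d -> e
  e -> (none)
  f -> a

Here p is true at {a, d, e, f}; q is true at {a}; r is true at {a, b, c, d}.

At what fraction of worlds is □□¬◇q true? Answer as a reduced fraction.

5/6

a: successors {b, c, f}; □¬◇q there: b:T, c:T, f:T. ✓
b: successors {d}; □¬◇q there: d:T. ✓
c: no successors, so □□¬◇q holds vacuously. ✓
d: successors {e}; □¬◇q there: e:T. ✓
e: no successors, so □□¬◇q holds vacuously. ✓
f: successors {a}; □¬◇q there: a:F. ✗
That's 5 of 6 worlds, so 5/6.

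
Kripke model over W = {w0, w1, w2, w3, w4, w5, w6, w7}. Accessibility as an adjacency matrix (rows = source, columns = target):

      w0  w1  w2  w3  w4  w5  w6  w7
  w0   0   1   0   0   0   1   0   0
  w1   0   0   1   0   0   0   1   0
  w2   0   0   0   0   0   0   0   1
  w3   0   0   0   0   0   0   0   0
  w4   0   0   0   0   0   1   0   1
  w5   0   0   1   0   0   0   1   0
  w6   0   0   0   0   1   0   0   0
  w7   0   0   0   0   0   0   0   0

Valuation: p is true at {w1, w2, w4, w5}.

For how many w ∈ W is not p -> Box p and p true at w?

4

w0: not p is T, Box p and p is F. ✗
w1: not p is F, Box p and p is F. ✓
w2: not p is F, Box p and p is F. ✓
w3: not p is T, Box p and p is F. ✗
w4: not p is F, Box p and p is F. ✓
w5: not p is F, Box p and p is F. ✓
w6: not p is T, Box p and p is F. ✗
w7: not p is T, Box p and p is F. ✗
Satisfying worlds: {w1, w2, w4, w5}.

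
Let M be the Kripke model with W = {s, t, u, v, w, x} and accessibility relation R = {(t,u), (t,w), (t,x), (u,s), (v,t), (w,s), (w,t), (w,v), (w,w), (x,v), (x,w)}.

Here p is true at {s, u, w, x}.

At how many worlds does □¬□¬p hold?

s: no successors, so □¬□¬p holds vacuously. ✓
t: successors {u, w, x}; ¬□¬p there: u:T, w:T, x:T. ✓
u: successors {s}; ¬□¬p there: s:F. ✗
v: successors {t}; ¬□¬p there: t:T. ✓
w: successors {s, t, v, w}; ¬□¬p there: s:F, t:T, v:F, w:T. ✗
x: successors {v, w}; ¬□¬p there: v:F, w:T. ✗
Satisfying worlds: {s, t, v}.

3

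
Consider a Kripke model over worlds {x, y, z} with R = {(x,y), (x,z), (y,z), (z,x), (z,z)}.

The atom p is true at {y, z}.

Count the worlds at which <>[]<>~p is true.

1

x: successors {y, z}; []<>~p there: y:T, z:F. ✓
y: successors {z}; []<>~p there: z:F. ✗
z: successors {x, z}; []<>~p there: x:F, z:F. ✗
Satisfying worlds: {x}.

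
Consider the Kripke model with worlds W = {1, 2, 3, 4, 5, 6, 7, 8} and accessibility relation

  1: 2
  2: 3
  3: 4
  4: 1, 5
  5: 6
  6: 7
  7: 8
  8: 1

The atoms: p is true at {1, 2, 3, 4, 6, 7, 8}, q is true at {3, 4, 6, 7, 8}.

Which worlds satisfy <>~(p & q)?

1: successors {2}; ~(p & q) there: 2:T. ✓
2: successors {3}; ~(p & q) there: 3:F. ✗
3: successors {4}; ~(p & q) there: 4:F. ✗
4: successors {1, 5}; ~(p & q) there: 1:T, 5:T. ✓
5: successors {6}; ~(p & q) there: 6:F. ✗
6: successors {7}; ~(p & q) there: 7:F. ✗
7: successors {8}; ~(p & q) there: 8:F. ✗
8: successors {1}; ~(p & q) there: 1:T. ✓

{1, 4, 8}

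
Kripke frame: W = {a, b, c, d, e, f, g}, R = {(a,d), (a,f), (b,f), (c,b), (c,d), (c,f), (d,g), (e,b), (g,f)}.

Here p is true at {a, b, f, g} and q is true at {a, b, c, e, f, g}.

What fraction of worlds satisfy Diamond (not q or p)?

6/7

a: successors {d, f}; not q or p there: d:T, f:T. ✓
b: successors {f}; not q or p there: f:T. ✓
c: successors {b, d, f}; not q or p there: b:T, d:T, f:T. ✓
d: successors {g}; not q or p there: g:T. ✓
e: successors {b}; not q or p there: b:T. ✓
f: no successors, so Diamond (not q or p) fails. ✗
g: successors {f}; not q or p there: f:T. ✓
That's 6 of 7 worlds, so 6/7.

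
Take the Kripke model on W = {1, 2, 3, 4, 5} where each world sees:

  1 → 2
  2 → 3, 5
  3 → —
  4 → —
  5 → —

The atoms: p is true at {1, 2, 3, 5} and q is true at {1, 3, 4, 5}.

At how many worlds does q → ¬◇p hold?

4

1: q is T, ¬◇p is F. ✗
2: q is F, ¬◇p is F. ✓
3: q is T, ¬◇p is T. ✓
4: q is T, ¬◇p is T. ✓
5: q is T, ¬◇p is T. ✓
Satisfying worlds: {2, 3, 4, 5}.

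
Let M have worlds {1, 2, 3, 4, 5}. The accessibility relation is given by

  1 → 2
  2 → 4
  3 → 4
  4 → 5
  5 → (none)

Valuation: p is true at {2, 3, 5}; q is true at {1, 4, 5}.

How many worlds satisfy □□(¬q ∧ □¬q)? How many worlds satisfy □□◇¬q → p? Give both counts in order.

For □□(¬q ∧ □¬q):
1: successors {2}; □(¬q ∧ □¬q) there: 2:F. ✗
2: successors {4}; □(¬q ∧ □¬q) there: 4:F. ✗
3: successors {4}; □(¬q ∧ □¬q) there: 4:F. ✗
4: successors {5}; □(¬q ∧ □¬q) there: 5:T. ✓
5: no successors, so □□(¬q ∧ □¬q) holds vacuously. ✓
— 2 worlds.
For □□◇¬q → p:
1: □□◇¬q is F, p is F. ✓
2: □□◇¬q is F, p is T. ✓
3: □□◇¬q is F, p is T. ✓
4: □□◇¬q is T, p is F. ✗
5: □□◇¬q is T, p is T. ✓
— 4 worlds.

2 and 4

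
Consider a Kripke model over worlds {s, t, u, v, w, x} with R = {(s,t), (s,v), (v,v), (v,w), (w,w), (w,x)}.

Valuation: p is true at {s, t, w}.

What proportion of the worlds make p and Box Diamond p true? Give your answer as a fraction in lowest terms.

s: p is T, Box Diamond p is F. ✗
t: p is T, Box Diamond p is T. ✓
u: p is F, Box Diamond p is T. ✗
v: p is F, Box Diamond p is T. ✗
w: p is T, Box Diamond p is F. ✗
x: p is F, Box Diamond p is T. ✗
That's 1 of 6 worlds, so 1/6.

1/6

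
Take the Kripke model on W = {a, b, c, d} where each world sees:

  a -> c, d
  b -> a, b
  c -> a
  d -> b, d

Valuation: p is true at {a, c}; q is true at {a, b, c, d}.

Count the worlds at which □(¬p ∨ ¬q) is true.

a: successors {c, d}; ¬p ∨ ¬q there: c:F, d:T. ✗
b: successors {a, b}; ¬p ∨ ¬q there: a:F, b:T. ✗
c: successors {a}; ¬p ∨ ¬q there: a:F. ✗
d: successors {b, d}; ¬p ∨ ¬q there: b:T, d:T. ✓
Satisfying worlds: {d}.

1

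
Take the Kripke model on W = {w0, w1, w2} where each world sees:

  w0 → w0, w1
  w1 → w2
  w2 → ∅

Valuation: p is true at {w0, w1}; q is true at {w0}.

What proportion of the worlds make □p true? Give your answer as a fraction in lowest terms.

2/3

w0: successors {w0, w1}; p there: w0:T, w1:T. ✓
w1: successors {w2}; p there: w2:F. ✗
w2: no successors, so □p holds vacuously. ✓
That's 2 of 3 worlds, so 2/3.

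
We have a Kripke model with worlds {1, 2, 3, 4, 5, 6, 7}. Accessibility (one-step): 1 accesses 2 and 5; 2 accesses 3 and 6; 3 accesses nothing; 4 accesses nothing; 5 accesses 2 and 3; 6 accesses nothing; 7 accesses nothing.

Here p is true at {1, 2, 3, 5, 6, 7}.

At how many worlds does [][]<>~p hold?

5

1: successors {2, 5}; []<>~p there: 2:F, 5:F. ✗
2: successors {3, 6}; []<>~p there: 3:T, 6:T. ✓
3: no successors, so [][]<>~p holds vacuously. ✓
4: no successors, so [][]<>~p holds vacuously. ✓
5: successors {2, 3}; []<>~p there: 2:F, 3:T. ✗
6: no successors, so [][]<>~p holds vacuously. ✓
7: no successors, so [][]<>~p holds vacuously. ✓
Satisfying worlds: {2, 3, 4, 6, 7}.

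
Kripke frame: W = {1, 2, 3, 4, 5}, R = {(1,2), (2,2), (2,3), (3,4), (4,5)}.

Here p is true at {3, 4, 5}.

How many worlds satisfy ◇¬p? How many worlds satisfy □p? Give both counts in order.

For ◇¬p:
1: successors {2}; ¬p there: 2:T. ✓
2: successors {2, 3}; ¬p there: 2:T, 3:F. ✓
3: successors {4}; ¬p there: 4:F. ✗
4: successors {5}; ¬p there: 5:F. ✗
5: no successors, so ◇¬p fails. ✗
— 2 worlds.
For □p:
1: successors {2}; p there: 2:F. ✗
2: successors {2, 3}; p there: 2:F, 3:T. ✗
3: successors {4}; p there: 4:T. ✓
4: successors {5}; p there: 5:T. ✓
5: no successors, so □p holds vacuously. ✓
— 3 worlds.

2 and 3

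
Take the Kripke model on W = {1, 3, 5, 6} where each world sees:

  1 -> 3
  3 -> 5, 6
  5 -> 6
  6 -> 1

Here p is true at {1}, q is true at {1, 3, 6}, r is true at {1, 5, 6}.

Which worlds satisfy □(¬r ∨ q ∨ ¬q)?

1: successors {3}; ¬r ∨ q ∨ ¬q there: 3:T. ✓
3: successors {5, 6}; ¬r ∨ q ∨ ¬q there: 5:T, 6:T. ✓
5: successors {6}; ¬r ∨ q ∨ ¬q there: 6:T. ✓
6: successors {1}; ¬r ∨ q ∨ ¬q there: 1:T. ✓

{1, 3, 5, 6}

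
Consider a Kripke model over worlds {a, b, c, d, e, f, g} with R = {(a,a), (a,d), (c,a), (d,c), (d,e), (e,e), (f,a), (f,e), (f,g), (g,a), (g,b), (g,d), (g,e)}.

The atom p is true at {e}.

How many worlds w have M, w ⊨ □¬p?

3

a: successors {a, d}; ¬p there: a:T, d:T. ✓
b: no successors, so □¬p holds vacuously. ✓
c: successors {a}; ¬p there: a:T. ✓
d: successors {c, e}; ¬p there: c:T, e:F. ✗
e: successors {e}; ¬p there: e:F. ✗
f: successors {a, e, g}; ¬p there: a:T, e:F, g:T. ✗
g: successors {a, b, d, e}; ¬p there: a:T, b:T, d:T, e:F. ✗
Satisfying worlds: {a, b, c}.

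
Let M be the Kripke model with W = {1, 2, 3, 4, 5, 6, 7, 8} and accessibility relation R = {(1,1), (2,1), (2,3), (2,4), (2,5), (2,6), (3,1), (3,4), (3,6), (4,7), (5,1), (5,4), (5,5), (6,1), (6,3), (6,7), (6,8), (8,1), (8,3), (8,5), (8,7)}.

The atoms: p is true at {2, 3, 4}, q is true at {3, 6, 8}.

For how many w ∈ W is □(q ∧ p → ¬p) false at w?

1: successors {1}; q ∧ p → ¬p there: 1:T. ✓
2: successors {1, 3, 4, 5, 6}; q ∧ p → ¬p there: 1:T, 3:F, 4:T, 5:T, 6:T. ✗
3: successors {1, 4, 6}; q ∧ p → ¬p there: 1:T, 4:T, 6:T. ✓
4: successors {7}; q ∧ p → ¬p there: 7:T. ✓
5: successors {1, 4, 5}; q ∧ p → ¬p there: 1:T, 4:T, 5:T. ✓
6: successors {1, 3, 7, 8}; q ∧ p → ¬p there: 1:T, 3:F, 7:T, 8:T. ✗
7: no successors, so □(q ∧ p → ¬p) holds vacuously. ✓
8: successors {1, 3, 5, 7}; q ∧ p → ¬p there: 1:T, 3:F, 5:T, 7:T. ✗
Satisfying worlds: {1, 3, 4, 5, 7}.
So □(q ∧ p → ¬p) fails at the other 3 worlds.

3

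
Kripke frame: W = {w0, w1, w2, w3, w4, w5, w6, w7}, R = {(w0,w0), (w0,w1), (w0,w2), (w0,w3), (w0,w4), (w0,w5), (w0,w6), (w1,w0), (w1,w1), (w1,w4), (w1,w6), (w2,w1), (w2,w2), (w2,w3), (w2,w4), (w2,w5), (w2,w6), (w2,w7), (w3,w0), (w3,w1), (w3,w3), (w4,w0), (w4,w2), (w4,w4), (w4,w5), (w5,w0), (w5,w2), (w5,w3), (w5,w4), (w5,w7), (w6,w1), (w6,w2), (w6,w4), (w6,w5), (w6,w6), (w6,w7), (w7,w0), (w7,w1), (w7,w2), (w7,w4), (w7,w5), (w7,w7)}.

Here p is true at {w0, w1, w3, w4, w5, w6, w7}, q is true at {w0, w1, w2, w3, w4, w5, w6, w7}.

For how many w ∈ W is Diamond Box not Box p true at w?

7

w0: successors {w0, w1, w2, w3, w4, w5, w6}; Box not Box p there: w0:F, w1:F, w2:F, w3:F, w4:T, w5:F, w6:F. ✓
w1: successors {w0, w1, w4, w6}; Box not Box p there: w0:F, w1:F, w4:T, w6:F. ✓
w2: successors {w1, w2, w3, w4, w5, w6, w7}; Box not Box p there: w1:F, w2:F, w3:F, w4:T, w5:F, w6:F, w7:F. ✓
w3: successors {w0, w1, w3}; Box not Box p there: w0:F, w1:F, w3:F. ✗
w4: successors {w0, w2, w4, w5}; Box not Box p there: w0:F, w2:F, w4:T, w5:F. ✓
w5: successors {w0, w2, w3, w4, w7}; Box not Box p there: w0:F, w2:F, w3:F, w4:T, w7:F. ✓
w6: successors {w1, w2, w4, w5, w6, w7}; Box not Box p there: w1:F, w2:F, w4:T, w5:F, w6:F, w7:F. ✓
w7: successors {w0, w1, w2, w4, w5, w7}; Box not Box p there: w0:F, w1:F, w2:F, w4:T, w5:F, w7:F. ✓
Satisfying worlds: {w0, w1, w2, w4, w5, w6, w7}.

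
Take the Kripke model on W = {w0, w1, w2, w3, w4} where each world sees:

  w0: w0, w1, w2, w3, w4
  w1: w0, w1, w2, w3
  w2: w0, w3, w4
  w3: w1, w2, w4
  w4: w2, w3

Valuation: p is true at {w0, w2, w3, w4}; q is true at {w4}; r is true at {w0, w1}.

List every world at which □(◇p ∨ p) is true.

w0: successors {w0, w1, w2, w3, w4}; ◇p ∨ p there: w0:T, w1:T, w2:T, w3:T, w4:T. ✓
w1: successors {w0, w1, w2, w3}; ◇p ∨ p there: w0:T, w1:T, w2:T, w3:T. ✓
w2: successors {w0, w3, w4}; ◇p ∨ p there: w0:T, w3:T, w4:T. ✓
w3: successors {w1, w2, w4}; ◇p ∨ p there: w1:T, w2:T, w4:T. ✓
w4: successors {w2, w3}; ◇p ∨ p there: w2:T, w3:T. ✓

{w0, w1, w2, w3, w4}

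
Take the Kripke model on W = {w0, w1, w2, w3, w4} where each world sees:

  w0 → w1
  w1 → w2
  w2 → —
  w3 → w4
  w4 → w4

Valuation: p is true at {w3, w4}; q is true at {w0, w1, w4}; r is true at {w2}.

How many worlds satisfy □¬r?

4

w0: successors {w1}; ¬r there: w1:T. ✓
w1: successors {w2}; ¬r there: w2:F. ✗
w2: no successors, so □¬r holds vacuously. ✓
w3: successors {w4}; ¬r there: w4:T. ✓
w4: successors {w4}; ¬r there: w4:T. ✓
Satisfying worlds: {w0, w2, w3, w4}.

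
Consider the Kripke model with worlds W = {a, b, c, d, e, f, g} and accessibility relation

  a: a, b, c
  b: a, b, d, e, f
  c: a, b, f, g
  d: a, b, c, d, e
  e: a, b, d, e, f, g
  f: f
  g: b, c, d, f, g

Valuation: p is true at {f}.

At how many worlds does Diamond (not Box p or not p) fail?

a: successors {a, b, c}; not Box p or not p there: a:T, b:T, c:T. ✓
b: successors {a, b, d, e, f}; not Box p or not p there: a:T, b:T, d:T, e:T, f:F. ✓
c: successors {a, b, f, g}; not Box p or not p there: a:T, b:T, f:F, g:T. ✓
d: successors {a, b, c, d, e}; not Box p or not p there: a:T, b:T, c:T, d:T, e:T. ✓
e: successors {a, b, d, e, f, g}; not Box p or not p there: a:T, b:T, d:T, e:T, f:F, g:T. ✓
f: successors {f}; not Box p or not p there: f:F. ✗
g: successors {b, c, d, f, g}; not Box p or not p there: b:T, c:T, d:T, f:F, g:T. ✓
Satisfying worlds: {a, b, c, d, e, g}.
So Diamond (not Box p or not p) fails at the other 1 world.

1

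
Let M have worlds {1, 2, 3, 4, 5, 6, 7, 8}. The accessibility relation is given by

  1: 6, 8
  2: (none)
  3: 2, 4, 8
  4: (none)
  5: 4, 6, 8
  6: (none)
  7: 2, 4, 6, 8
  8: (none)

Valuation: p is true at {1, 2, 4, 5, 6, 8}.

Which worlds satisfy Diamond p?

{1, 3, 5, 7}

1: successors {6, 8}; p there: 6:T, 8:T. ✓
2: no successors, so Diamond p fails. ✗
3: successors {2, 4, 8}; p there: 2:T, 4:T, 8:T. ✓
4: no successors, so Diamond p fails. ✗
5: successors {4, 6, 8}; p there: 4:T, 6:T, 8:T. ✓
6: no successors, so Diamond p fails. ✗
7: successors {2, 4, 6, 8}; p there: 2:T, 4:T, 6:T, 8:T. ✓
8: no successors, so Diamond p fails. ✗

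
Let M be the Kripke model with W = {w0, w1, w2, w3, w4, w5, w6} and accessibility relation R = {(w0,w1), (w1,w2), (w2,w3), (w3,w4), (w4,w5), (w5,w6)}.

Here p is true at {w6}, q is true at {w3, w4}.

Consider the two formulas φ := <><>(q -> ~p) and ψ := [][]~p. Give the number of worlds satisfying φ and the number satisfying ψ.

For <><>(q -> ~p):
w0: successors {w1}; <>(q -> ~p) there: w1:T. ✓
w1: successors {w2}; <>(q -> ~p) there: w2:T. ✓
w2: successors {w3}; <>(q -> ~p) there: w3:T. ✓
w3: successors {w4}; <>(q -> ~p) there: w4:T. ✓
w4: successors {w5}; <>(q -> ~p) there: w5:T. ✓
w5: successors {w6}; <>(q -> ~p) there: w6:F. ✗
w6: no successors, so <><>(q -> ~p) fails. ✗
— 5 worlds.
For [][]~p:
w0: successors {w1}; []~p there: w1:T. ✓
w1: successors {w2}; []~p there: w2:T. ✓
w2: successors {w3}; []~p there: w3:T. ✓
w3: successors {w4}; []~p there: w4:T. ✓
w4: successors {w5}; []~p there: w5:F. ✗
w5: successors {w6}; []~p there: w6:T. ✓
w6: no successors, so [][]~p holds vacuously. ✓
— 6 worlds.

5 and 6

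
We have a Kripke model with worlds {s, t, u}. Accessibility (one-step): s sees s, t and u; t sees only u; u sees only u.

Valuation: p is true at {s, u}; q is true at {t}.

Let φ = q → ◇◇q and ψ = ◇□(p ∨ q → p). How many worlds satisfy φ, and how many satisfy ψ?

2 and 3

For q → ◇◇q:
s: q is F, ◇◇q is T. ✓
t: q is T, ◇◇q is F. ✗
u: q is F, ◇◇q is F. ✓
— 2 worlds.
For ◇□(p ∨ q → p):
s: successors {s, t, u}; □(p ∨ q → p) there: s:F, t:T, u:T. ✓
t: successors {u}; □(p ∨ q → p) there: u:T. ✓
u: successors {u}; □(p ∨ q → p) there: u:T. ✓
— 3 worlds.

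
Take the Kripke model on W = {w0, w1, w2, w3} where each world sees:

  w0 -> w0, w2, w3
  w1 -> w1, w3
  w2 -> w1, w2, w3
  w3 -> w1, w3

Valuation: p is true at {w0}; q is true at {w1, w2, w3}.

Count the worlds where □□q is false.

1

w0: successors {w0, w2, w3}; □q there: w0:F, w2:T, w3:T. ✗
w1: successors {w1, w3}; □q there: w1:T, w3:T. ✓
w2: successors {w1, w2, w3}; □q there: w1:T, w2:T, w3:T. ✓
w3: successors {w1, w3}; □q there: w1:T, w3:T. ✓
Satisfying worlds: {w1, w2, w3}.
So □□q fails at the other 1 world.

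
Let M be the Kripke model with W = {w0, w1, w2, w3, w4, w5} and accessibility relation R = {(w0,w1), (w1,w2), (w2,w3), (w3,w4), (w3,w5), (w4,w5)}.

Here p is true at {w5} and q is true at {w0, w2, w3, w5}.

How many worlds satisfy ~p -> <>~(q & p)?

w0: ~p is T, <>~(q & p) is T. ✓
w1: ~p is T, <>~(q & p) is T. ✓
w2: ~p is T, <>~(q & p) is T. ✓
w3: ~p is T, <>~(q & p) is T. ✓
w4: ~p is T, <>~(q & p) is F. ✗
w5: ~p is F, <>~(q & p) is F. ✓
Satisfying worlds: {w0, w1, w2, w3, w5}.

5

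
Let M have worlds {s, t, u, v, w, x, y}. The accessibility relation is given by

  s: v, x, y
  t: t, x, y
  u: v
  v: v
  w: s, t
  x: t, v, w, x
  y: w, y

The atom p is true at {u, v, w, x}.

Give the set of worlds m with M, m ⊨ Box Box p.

s: successors {v, x, y}; Box p there: v:T, x:F, y:F. ✗
t: successors {t, x, y}; Box p there: t:F, x:F, y:F. ✗
u: successors {v}; Box p there: v:T. ✓
v: successors {v}; Box p there: v:T. ✓
w: successors {s, t}; Box p there: s:F, t:F. ✗
x: successors {t, v, w, x}; Box p there: t:F, v:T, w:F, x:F. ✗
y: successors {w, y}; Box p there: w:F, y:F. ✗

{u, v}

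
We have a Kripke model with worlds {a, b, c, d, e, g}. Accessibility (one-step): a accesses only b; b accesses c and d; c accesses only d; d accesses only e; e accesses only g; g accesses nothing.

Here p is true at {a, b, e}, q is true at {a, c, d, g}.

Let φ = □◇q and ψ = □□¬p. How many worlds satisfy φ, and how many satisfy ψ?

For □◇q:
a: successors {b}; ◇q there: b:T. ✓
b: successors {c, d}; ◇q there: c:T, d:F. ✗
c: successors {d}; ◇q there: d:F. ✗
d: successors {e}; ◇q there: e:T. ✓
e: successors {g}; ◇q there: g:F. ✗
g: no successors, so □◇q holds vacuously. ✓
— 3 worlds.
For □□¬p:
a: successors {b}; □¬p there: b:T. ✓
b: successors {c, d}; □¬p there: c:T, d:F. ✗
c: successors {d}; □¬p there: d:F. ✗
d: successors {e}; □¬p there: e:T. ✓
e: successors {g}; □¬p there: g:T. ✓
g: no successors, so □□¬p holds vacuously. ✓
— 4 worlds.

3 and 4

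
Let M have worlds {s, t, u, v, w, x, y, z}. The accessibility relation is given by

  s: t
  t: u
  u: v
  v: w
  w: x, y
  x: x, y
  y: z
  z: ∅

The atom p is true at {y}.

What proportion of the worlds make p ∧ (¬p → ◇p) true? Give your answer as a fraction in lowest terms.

1/8

s: p is F, ¬p → ◇p is F. ✗
t: p is F, ¬p → ◇p is F. ✗
u: p is F, ¬p → ◇p is F. ✗
v: p is F, ¬p → ◇p is F. ✗
w: p is F, ¬p → ◇p is T. ✗
x: p is F, ¬p → ◇p is T. ✗
y: p is T, ¬p → ◇p is T. ✓
z: p is F, ¬p → ◇p is F. ✗
That's 1 of 8 worlds, so 1/8.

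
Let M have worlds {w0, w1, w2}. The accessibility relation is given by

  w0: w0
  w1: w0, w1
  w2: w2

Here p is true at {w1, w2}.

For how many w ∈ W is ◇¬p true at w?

2

w0: successors {w0}; ¬p there: w0:T. ✓
w1: successors {w0, w1}; ¬p there: w0:T, w1:F. ✓
w2: successors {w2}; ¬p there: w2:F. ✗
Satisfying worlds: {w0, w1}.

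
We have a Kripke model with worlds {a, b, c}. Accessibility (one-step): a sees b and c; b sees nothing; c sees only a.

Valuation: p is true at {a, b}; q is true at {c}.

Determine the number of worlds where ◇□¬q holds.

a: successors {b, c}; □¬q there: b:T, c:T. ✓
b: no successors, so ◇□¬q fails. ✗
c: successors {a}; □¬q there: a:F. ✗
Satisfying worlds: {a}.

1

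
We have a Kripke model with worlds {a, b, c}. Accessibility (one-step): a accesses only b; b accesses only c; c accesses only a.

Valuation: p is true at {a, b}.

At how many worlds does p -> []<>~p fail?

1

a: p is T, []<>~p is T. ✓
b: p is T, []<>~p is F. ✗
c: p is F, []<>~p is F. ✓
Satisfying worlds: {a, c}.
So p -> []<>~p fails at the other 1 world.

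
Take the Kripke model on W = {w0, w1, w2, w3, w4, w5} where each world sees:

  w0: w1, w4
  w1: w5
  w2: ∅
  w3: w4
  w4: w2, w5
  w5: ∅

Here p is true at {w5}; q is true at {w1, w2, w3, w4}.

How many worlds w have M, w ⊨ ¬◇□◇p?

w0: ◇□◇p is F. ✓
w1: ◇□◇p is T. ✗
w2: ◇□◇p is F. ✓
w3: ◇□◇p is F. ✓
w4: ◇□◇p is T. ✗
w5: ◇□◇p is F. ✓
Satisfying worlds: {w0, w2, w3, w5}.

4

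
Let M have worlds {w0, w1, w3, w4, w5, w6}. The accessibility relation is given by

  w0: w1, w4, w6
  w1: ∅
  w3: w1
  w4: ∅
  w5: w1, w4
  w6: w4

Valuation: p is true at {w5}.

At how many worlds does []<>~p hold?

2

w0: successors {w1, w4, w6}; <>~p there: w1:F, w4:F, w6:T. ✗
w1: no successors, so []<>~p holds vacuously. ✓
w3: successors {w1}; <>~p there: w1:F. ✗
w4: no successors, so []<>~p holds vacuously. ✓
w5: successors {w1, w4}; <>~p there: w1:F, w4:F. ✗
w6: successors {w4}; <>~p there: w4:F. ✗
Satisfying worlds: {w1, w4}.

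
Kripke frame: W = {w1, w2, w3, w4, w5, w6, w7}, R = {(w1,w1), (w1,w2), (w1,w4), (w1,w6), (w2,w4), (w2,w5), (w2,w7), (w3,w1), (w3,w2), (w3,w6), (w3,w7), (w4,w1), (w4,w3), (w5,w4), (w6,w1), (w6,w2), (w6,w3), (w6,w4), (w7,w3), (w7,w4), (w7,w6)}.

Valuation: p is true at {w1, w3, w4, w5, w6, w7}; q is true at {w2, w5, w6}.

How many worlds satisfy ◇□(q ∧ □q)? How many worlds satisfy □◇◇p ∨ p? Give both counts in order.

0 and 7

For ◇□(q ∧ □q):
w1: successors {w1, w2, w4, w6}; □(q ∧ □q) there: w1:F, w2:F, w4:F, w6:F. ✗
w2: successors {w4, w5, w7}; □(q ∧ □q) there: w4:F, w5:F, w7:F. ✗
w3: successors {w1, w2, w6, w7}; □(q ∧ □q) there: w1:F, w2:F, w6:F, w7:F. ✗
w4: successors {w1, w3}; □(q ∧ □q) there: w1:F, w3:F. ✗
w5: successors {w4}; □(q ∧ □q) there: w4:F. ✗
w6: successors {w1, w2, w3, w4}; □(q ∧ □q) there: w1:F, w2:F, w3:F, w4:F. ✗
w7: successors {w3, w4, w6}; □(q ∧ □q) there: w3:F, w4:F, w6:F. ✗
— 0 worlds.
For □◇◇p ∨ p:
w1: □◇◇p is T, p is T. ✓
w2: □◇◇p is T, p is F. ✓
w3: □◇◇p is T, p is T. ✓
w4: □◇◇p is T, p is T. ✓
w5: □◇◇p is T, p is T. ✓
w6: □◇◇p is T, p is T. ✓
w7: □◇◇p is T, p is T. ✓
— 7 worlds.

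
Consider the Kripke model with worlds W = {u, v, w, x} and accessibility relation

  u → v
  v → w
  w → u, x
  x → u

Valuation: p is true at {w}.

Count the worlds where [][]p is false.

3

u: successors {v}; []p there: v:T. ✓
v: successors {w}; []p there: w:F. ✗
w: successors {u, x}; []p there: u:F, x:F. ✗
x: successors {u}; []p there: u:F. ✗
Satisfying worlds: {u}.
So [][]p fails at the other 3 worlds.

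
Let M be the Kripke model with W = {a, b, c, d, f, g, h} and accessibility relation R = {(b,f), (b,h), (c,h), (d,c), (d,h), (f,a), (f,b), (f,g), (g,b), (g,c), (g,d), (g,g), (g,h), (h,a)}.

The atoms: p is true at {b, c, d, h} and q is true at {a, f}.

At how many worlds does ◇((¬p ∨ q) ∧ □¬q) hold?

a: no successors, so ◇((¬p ∨ q) ∧ □¬q) fails. ✗
b: successors {f, h}; (¬p ∨ q) ∧ □¬q there: f:F, h:F. ✗
c: successors {h}; (¬p ∨ q) ∧ □¬q there: h:F. ✗
d: successors {c, h}; (¬p ∨ q) ∧ □¬q there: c:F, h:F. ✗
f: successors {a, b, g}; (¬p ∨ q) ∧ □¬q there: a:T, b:F, g:T. ✓
g: successors {b, c, d, g, h}; (¬p ∨ q) ∧ □¬q there: b:F, c:F, d:F, g:T, h:F. ✓
h: successors {a}; (¬p ∨ q) ∧ □¬q there: a:T. ✓
Satisfying worlds: {f, g, h}.

3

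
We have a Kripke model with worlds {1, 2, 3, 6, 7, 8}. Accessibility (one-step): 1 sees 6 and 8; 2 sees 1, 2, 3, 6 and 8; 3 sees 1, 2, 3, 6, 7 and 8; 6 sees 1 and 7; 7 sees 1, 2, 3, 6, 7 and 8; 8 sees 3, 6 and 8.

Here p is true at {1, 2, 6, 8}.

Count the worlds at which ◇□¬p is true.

0

1: successors {6, 8}; □¬p there: 6:F, 8:F. ✗
2: successors {1, 2, 3, 6, 8}; □¬p there: 1:F, 2:F, 3:F, 6:F, 8:F. ✗
3: successors {1, 2, 3, 6, 7, 8}; □¬p there: 1:F, 2:F, 3:F, 6:F, 7:F, 8:F. ✗
6: successors {1, 7}; □¬p there: 1:F, 7:F. ✗
7: successors {1, 2, 3, 6, 7, 8}; □¬p there: 1:F, 2:F, 3:F, 6:F, 7:F, 8:F. ✗
8: successors {3, 6, 8}; □¬p there: 3:F, 6:F, 8:F. ✗
Satisfying worlds: ∅.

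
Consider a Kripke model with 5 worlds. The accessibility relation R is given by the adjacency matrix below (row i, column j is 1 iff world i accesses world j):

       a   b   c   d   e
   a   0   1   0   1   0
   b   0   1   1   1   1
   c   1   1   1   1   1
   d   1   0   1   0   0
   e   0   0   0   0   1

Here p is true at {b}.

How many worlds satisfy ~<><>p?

a: <><>p is T. ✗
b: <><>p is T. ✗
c: <><>p is T. ✗
d: <><>p is T. ✗
e: <><>p is F. ✓
Satisfying worlds: {e}.

1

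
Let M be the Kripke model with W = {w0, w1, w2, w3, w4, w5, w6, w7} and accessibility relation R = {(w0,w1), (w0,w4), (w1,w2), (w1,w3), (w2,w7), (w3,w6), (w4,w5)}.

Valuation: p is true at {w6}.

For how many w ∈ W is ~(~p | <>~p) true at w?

1

w0: ~p | <>~p is T. ✗
w1: ~p | <>~p is T. ✗
w2: ~p | <>~p is T. ✗
w3: ~p | <>~p is T. ✗
w4: ~p | <>~p is T. ✗
w5: ~p | <>~p is T. ✗
w6: ~p | <>~p is F. ✓
w7: ~p | <>~p is T. ✗
Satisfying worlds: {w6}.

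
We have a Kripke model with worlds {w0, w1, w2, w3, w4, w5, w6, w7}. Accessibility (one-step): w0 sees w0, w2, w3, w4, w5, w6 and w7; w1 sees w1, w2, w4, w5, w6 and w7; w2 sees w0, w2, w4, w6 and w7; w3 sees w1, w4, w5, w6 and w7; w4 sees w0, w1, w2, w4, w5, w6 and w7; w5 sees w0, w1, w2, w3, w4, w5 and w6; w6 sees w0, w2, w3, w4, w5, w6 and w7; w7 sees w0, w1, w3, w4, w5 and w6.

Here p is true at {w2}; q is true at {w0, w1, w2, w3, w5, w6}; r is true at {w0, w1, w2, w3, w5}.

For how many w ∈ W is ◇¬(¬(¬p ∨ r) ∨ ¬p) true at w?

w0: successors {w0, w2, w3, w4, w5, w6, w7}; ¬(¬(¬p ∨ r) ∨ ¬p) there: w0:F, w2:T, w3:F, w4:F, w5:F, w6:F, w7:F. ✓
w1: successors {w1, w2, w4, w5, w6, w7}; ¬(¬(¬p ∨ r) ∨ ¬p) there: w1:F, w2:T, w4:F, w5:F, w6:F, w7:F. ✓
w2: successors {w0, w2, w4, w6, w7}; ¬(¬(¬p ∨ r) ∨ ¬p) there: w0:F, w2:T, w4:F, w6:F, w7:F. ✓
w3: successors {w1, w4, w5, w6, w7}; ¬(¬(¬p ∨ r) ∨ ¬p) there: w1:F, w4:F, w5:F, w6:F, w7:F. ✗
w4: successors {w0, w1, w2, w4, w5, w6, w7}; ¬(¬(¬p ∨ r) ∨ ¬p) there: w0:F, w1:F, w2:T, w4:F, w5:F, w6:F, w7:F. ✓
w5: successors {w0, w1, w2, w3, w4, w5, w6}; ¬(¬(¬p ∨ r) ∨ ¬p) there: w0:F, w1:F, w2:T, w3:F, w4:F, w5:F, w6:F. ✓
w6: successors {w0, w2, w3, w4, w5, w6, w7}; ¬(¬(¬p ∨ r) ∨ ¬p) there: w0:F, w2:T, w3:F, w4:F, w5:F, w6:F, w7:F. ✓
w7: successors {w0, w1, w3, w4, w5, w6}; ¬(¬(¬p ∨ r) ∨ ¬p) there: w0:F, w1:F, w3:F, w4:F, w5:F, w6:F. ✗
Satisfying worlds: {w0, w1, w2, w4, w5, w6}.

6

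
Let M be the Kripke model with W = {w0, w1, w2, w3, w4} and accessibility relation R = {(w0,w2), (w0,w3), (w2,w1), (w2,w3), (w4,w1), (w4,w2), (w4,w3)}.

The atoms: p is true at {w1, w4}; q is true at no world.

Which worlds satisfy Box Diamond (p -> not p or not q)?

{w1, w3}

w0: successors {w2, w3}; Diamond (p -> not p or not q) there: w2:T, w3:F. ✗
w1: no successors, so Box Diamond (p -> not p or not q) holds vacuously. ✓
w2: successors {w1, w3}; Diamond (p -> not p or not q) there: w1:F, w3:F. ✗
w3: no successors, so Box Diamond (p -> not p or not q) holds vacuously. ✓
w4: successors {w1, w2, w3}; Diamond (p -> not p or not q) there: w1:F, w2:T, w3:F. ✗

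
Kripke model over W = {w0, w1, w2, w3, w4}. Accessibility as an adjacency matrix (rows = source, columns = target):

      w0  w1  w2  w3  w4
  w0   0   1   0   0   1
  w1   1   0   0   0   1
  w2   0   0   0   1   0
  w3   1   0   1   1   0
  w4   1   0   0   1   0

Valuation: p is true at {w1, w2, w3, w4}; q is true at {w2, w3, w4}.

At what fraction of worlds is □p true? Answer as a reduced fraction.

w0: successors {w1, w4}; p there: w1:T, w4:T. ✓
w1: successors {w0, w4}; p there: w0:F, w4:T. ✗
w2: successors {w3}; p there: w3:T. ✓
w3: successors {w0, w2, w3}; p there: w0:F, w2:T, w3:T. ✗
w4: successors {w0, w3}; p there: w0:F, w3:T. ✗
That's 2 of 5 worlds, so 2/5.

2/5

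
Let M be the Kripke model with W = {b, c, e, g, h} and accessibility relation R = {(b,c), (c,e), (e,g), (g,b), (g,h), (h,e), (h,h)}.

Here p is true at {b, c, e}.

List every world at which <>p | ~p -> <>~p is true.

b: <>p | ~p is T, <>~p is F. ✗
c: <>p | ~p is T, <>~p is F. ✗
e: <>p | ~p is F, <>~p is T. ✓
g: <>p | ~p is T, <>~p is T. ✓
h: <>p | ~p is T, <>~p is T. ✓

{e, g, h}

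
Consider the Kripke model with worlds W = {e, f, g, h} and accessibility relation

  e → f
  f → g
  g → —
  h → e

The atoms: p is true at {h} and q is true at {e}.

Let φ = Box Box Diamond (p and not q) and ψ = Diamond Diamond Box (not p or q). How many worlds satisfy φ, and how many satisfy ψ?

For Box Box Diamond (p and not q):
e: successors {f}; Box Diamond (p and not q) there: f:F. ✗
f: successors {g}; Box Diamond (p and not q) there: g:T. ✓
g: no successors, so Box Box Diamond (p and not q) holds vacuously. ✓
h: successors {e}; Box Diamond (p and not q) there: e:F. ✗
— 2 worlds.
For Diamond Diamond Box (not p or q):
e: successors {f}; Diamond Box (not p or q) there: f:T. ✓
f: successors {g}; Diamond Box (not p or q) there: g:F. ✗
g: no successors, so Diamond Diamond Box (not p or q) fails. ✗
h: successors {e}; Diamond Box (not p or q) there: e:T. ✓
— 2 worlds.

2 and 2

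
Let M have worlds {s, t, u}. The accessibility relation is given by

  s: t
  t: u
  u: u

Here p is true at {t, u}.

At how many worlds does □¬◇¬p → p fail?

s: □¬◇¬p is T, p is F. ✗
t: □¬◇¬p is T, p is T. ✓
u: □¬◇¬p is T, p is T. ✓
Satisfying worlds: {t, u}.
So □¬◇¬p → p fails at the other 1 world.

1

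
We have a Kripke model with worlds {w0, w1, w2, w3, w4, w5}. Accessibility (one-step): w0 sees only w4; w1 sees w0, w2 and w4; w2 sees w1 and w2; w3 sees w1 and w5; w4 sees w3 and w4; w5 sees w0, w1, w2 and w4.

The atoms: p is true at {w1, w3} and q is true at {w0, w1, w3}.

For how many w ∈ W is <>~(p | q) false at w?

0

w0: successors {w4}; ~(p | q) there: w4:T. ✓
w1: successors {w0, w2, w4}; ~(p | q) there: w0:F, w2:T, w4:T. ✓
w2: successors {w1, w2}; ~(p | q) there: w1:F, w2:T. ✓
w3: successors {w1, w5}; ~(p | q) there: w1:F, w5:T. ✓
w4: successors {w3, w4}; ~(p | q) there: w3:F, w4:T. ✓
w5: successors {w0, w1, w2, w4}; ~(p | q) there: w0:F, w1:F, w2:T, w4:T. ✓
Satisfying worlds: {w0, w1, w2, w3, w4, w5}.
So <>~(p | q) fails at the other 0 worlds.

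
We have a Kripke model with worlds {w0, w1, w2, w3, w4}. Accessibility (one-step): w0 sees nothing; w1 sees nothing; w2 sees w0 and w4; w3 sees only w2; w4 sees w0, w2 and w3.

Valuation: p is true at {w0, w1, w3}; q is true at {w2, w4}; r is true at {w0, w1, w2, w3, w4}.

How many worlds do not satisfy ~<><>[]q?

w0: <><>[]q is F. ✓
w1: <><>[]q is F. ✓
w2: <><>[]q is T. ✗
w3: <><>[]q is T. ✗
w4: <><>[]q is T. ✗
Satisfying worlds: {w0, w1}.
So ~<><>[]q fails at the other 3 worlds.

3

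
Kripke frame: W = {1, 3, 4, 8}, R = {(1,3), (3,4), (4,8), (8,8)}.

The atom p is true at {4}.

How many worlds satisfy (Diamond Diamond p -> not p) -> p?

1: Diamond Diamond p -> not p is T, p is F. ✗
3: Diamond Diamond p -> not p is T, p is F. ✗
4: Diamond Diamond p -> not p is T, p is T. ✓
8: Diamond Diamond p -> not p is T, p is F. ✗
Satisfying worlds: {4}.

1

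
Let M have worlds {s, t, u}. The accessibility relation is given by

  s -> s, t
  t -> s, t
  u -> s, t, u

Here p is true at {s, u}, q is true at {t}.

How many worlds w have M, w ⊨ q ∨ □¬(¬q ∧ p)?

s: q is F, □¬(¬q ∧ p) is F. ✗
t: q is T, □¬(¬q ∧ p) is F. ✓
u: q is F, □¬(¬q ∧ p) is F. ✗
Satisfying worlds: {t}.

1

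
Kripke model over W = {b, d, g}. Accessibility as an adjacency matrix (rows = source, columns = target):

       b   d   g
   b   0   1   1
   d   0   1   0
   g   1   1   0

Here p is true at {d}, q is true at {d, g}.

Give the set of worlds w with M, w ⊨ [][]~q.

b: successors {d, g}; []~q there: d:F, g:F. ✗
d: successors {d}; []~q there: d:F. ✗
g: successors {b, d}; []~q there: b:F, d:F. ✗

∅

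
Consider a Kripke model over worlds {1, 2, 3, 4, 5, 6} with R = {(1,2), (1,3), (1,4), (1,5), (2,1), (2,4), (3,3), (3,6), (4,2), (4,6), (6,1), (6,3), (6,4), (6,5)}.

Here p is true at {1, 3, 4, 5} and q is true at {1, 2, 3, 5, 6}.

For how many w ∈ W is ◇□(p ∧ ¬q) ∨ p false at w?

1: ◇□(p ∧ ¬q) is T, p is T. ✓
2: ◇□(p ∧ ¬q) is F, p is F. ✗
3: ◇□(p ∧ ¬q) is F, p is T. ✓
4: ◇□(p ∧ ¬q) is F, p is T. ✓
5: ◇□(p ∧ ¬q) is F, p is T. ✓
6: ◇□(p ∧ ¬q) is T, p is F. ✓
Satisfying worlds: {1, 3, 4, 5, 6}.
So ◇□(p ∧ ¬q) ∨ p fails at the other 1 world.

1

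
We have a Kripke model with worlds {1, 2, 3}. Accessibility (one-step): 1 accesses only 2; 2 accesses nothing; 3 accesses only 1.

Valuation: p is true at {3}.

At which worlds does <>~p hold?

1: successors {2}; ~p there: 2:T. ✓
2: no successors, so <>~p fails. ✗
3: successors {1}; ~p there: 1:T. ✓

{1, 3}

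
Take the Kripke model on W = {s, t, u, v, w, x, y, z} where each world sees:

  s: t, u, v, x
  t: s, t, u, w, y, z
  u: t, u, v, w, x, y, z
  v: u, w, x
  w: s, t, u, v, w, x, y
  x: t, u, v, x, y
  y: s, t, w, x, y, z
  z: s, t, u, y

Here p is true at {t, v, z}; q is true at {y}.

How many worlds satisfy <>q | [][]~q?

6

s: <>q is F, [][]~q is F. ✗
t: <>q is T, [][]~q is F. ✓
u: <>q is T, [][]~q is F. ✓
v: <>q is F, [][]~q is F. ✗
w: <>q is T, [][]~q is F. ✓
x: <>q is T, [][]~q is F. ✓
y: <>q is T, [][]~q is F. ✓
z: <>q is T, [][]~q is F. ✓
Satisfying worlds: {t, u, w, x, y, z}.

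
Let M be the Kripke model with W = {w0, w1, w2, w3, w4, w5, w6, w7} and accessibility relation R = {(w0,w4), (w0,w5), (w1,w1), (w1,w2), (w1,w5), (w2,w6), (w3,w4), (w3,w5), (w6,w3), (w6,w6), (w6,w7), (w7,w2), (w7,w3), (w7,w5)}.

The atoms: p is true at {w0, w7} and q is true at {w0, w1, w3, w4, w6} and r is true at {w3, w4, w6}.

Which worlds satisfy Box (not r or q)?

{w0, w1, w2, w3, w4, w5, w6, w7}

w0: successors {w4, w5}; not r or q there: w4:T, w5:T. ✓
w1: successors {w1, w2, w5}; not r or q there: w1:T, w2:T, w5:T. ✓
w2: successors {w6}; not r or q there: w6:T. ✓
w3: successors {w4, w5}; not r or q there: w4:T, w5:T. ✓
w4: no successors, so Box (not r or q) holds vacuously. ✓
w5: no successors, so Box (not r or q) holds vacuously. ✓
w6: successors {w3, w6, w7}; not r or q there: w3:T, w6:T, w7:T. ✓
w7: successors {w2, w3, w5}; not r or q there: w2:T, w3:T, w5:T. ✓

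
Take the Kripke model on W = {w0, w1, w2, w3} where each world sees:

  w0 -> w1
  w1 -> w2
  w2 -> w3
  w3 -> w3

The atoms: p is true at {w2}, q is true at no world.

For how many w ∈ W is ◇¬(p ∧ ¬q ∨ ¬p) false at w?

w0: successors {w1}; ¬(p ∧ ¬q ∨ ¬p) there: w1:F. ✗
w1: successors {w2}; ¬(p ∧ ¬q ∨ ¬p) there: w2:F. ✗
w2: successors {w3}; ¬(p ∧ ¬q ∨ ¬p) there: w3:F. ✗
w3: successors {w3}; ¬(p ∧ ¬q ∨ ¬p) there: w3:F. ✗
Satisfying worlds: ∅.
So ◇¬(p ∧ ¬q ∨ ¬p) fails at the other 4 worlds.

4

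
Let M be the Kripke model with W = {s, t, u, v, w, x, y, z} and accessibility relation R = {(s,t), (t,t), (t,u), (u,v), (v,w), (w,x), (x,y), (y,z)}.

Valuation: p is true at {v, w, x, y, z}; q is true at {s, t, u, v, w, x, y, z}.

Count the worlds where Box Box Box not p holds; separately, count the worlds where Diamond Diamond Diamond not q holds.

3 and 0

For Box Box Box not p:
s: successors {t}; Box Box not p there: t:F. ✗
t: successors {t, u}; Box Box not p there: t:F, u:F. ✗
u: successors {v}; Box Box not p there: v:F. ✗
v: successors {w}; Box Box not p there: w:F. ✗
w: successors {x}; Box Box not p there: x:F. ✗
x: successors {y}; Box Box not p there: y:T. ✓
y: successors {z}; Box Box not p there: z:T. ✓
z: no successors, so Box Box Box not p holds vacuously. ✓
— 3 worlds.
For Diamond Diamond Diamond not q:
s: successors {t}; Diamond Diamond not q there: t:F. ✗
t: successors {t, u}; Diamond Diamond not q there: t:F, u:F. ✗
u: successors {v}; Diamond Diamond not q there: v:F. ✗
v: successors {w}; Diamond Diamond not q there: w:F. ✗
w: successors {x}; Diamond Diamond not q there: x:F. ✗
x: successors {y}; Diamond Diamond not q there: y:F. ✗
y: successors {z}; Diamond Diamond not q there: z:F. ✗
z: no successors, so Diamond Diamond Diamond not q fails. ✗
— 0 worlds.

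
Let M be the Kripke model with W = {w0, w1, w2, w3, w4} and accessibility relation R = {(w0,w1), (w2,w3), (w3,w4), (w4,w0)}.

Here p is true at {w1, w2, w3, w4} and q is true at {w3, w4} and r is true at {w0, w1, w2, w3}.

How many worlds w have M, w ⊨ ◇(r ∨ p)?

4

w0: successors {w1}; r ∨ p there: w1:T. ✓
w1: no successors, so ◇(r ∨ p) fails. ✗
w2: successors {w3}; r ∨ p there: w3:T. ✓
w3: successors {w4}; r ∨ p there: w4:T. ✓
w4: successors {w0}; r ∨ p there: w0:T. ✓
Satisfying worlds: {w0, w2, w3, w4}.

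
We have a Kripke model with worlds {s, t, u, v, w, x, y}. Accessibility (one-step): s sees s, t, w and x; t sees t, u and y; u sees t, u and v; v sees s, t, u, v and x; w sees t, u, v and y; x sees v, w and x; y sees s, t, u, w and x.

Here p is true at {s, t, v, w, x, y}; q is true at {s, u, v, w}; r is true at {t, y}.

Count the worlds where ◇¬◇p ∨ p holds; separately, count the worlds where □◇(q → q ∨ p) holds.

6 and 7

For ◇¬◇p ∨ p:
s: ◇¬◇p is F, p is T. ✓
t: ◇¬◇p is F, p is T. ✓
u: ◇¬◇p is F, p is F. ✗
v: ◇¬◇p is F, p is T. ✓
w: ◇¬◇p is F, p is T. ✓
x: ◇¬◇p is F, p is T. ✓
y: ◇¬◇p is F, p is T. ✓
— 6 worlds.
For □◇(q → q ∨ p):
s: successors {s, t, w, x}; ◇(q → q ∨ p) there: s:T, t:T, w:T, x:T. ✓
t: successors {t, u, y}; ◇(q → q ∨ p) there: t:T, u:T, y:T. ✓
u: successors {t, u, v}; ◇(q → q ∨ p) there: t:T, u:T, v:T. ✓
v: successors {s, t, u, v, x}; ◇(q → q ∨ p) there: s:T, t:T, u:T, v:T, x:T. ✓
w: successors {t, u, v, y}; ◇(q → q ∨ p) there: t:T, u:T, v:T, y:T. ✓
x: successors {v, w, x}; ◇(q → q ∨ p) there: v:T, w:T, x:T. ✓
y: successors {s, t, u, w, x}; ◇(q → q ∨ p) there: s:T, t:T, u:T, w:T, x:T. ✓
— 7 worlds.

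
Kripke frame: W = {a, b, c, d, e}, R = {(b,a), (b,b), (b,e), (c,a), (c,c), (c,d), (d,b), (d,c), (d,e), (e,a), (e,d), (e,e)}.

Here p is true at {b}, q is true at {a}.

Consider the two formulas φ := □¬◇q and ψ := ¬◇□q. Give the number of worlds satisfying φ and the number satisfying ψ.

1 and 2

For □¬◇q:
a: no successors, so □¬◇q holds vacuously. ✓
b: successors {a, b, e}; ¬◇q there: a:T, b:F, e:F. ✗
c: successors {a, c, d}; ¬◇q there: a:T, c:F, d:T. ✗
d: successors {b, c, e}; ¬◇q there: b:F, c:F, e:F. ✗
e: successors {a, d, e}; ¬◇q there: a:T, d:T, e:F. ✗
— 1 world.
For ¬◇□q:
a: ◇□q is F. ✓
b: ◇□q is T. ✗
c: ◇□q is T. ✗
d: ◇□q is F. ✓
e: ◇□q is T. ✗
— 2 worlds.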